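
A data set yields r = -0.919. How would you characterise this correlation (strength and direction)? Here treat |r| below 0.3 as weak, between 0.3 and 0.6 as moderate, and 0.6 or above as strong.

r = -0.919 < 0 so the relationship is negative.
|r| = 0.919, which falls in the strong range.

strong negative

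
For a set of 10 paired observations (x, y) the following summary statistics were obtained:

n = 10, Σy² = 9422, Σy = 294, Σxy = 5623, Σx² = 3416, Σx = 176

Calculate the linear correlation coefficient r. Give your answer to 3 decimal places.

r = (nΣxy − ΣxΣy) / √[(nΣx² − (Σx)²)(nΣy² − (Σy)²)]
Numerator: 10×5623 − 176×294 = 4486
Denominator: √[(34160 − 30976)(94220 − 86436)] = √[3184 × 7784] = 4978.3789
r = 4486 / 4978.3789 ≈ 0.901

0.901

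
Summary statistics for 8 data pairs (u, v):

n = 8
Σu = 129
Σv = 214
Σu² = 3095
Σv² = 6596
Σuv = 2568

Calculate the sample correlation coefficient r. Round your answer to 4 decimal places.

r = (nΣuv − ΣuΣv) / √[(nΣu² − (Σu)²)(nΣv² − (Σv)²)]
Numerator: 8×2568 − 129×214 = -7062
Denominator: √[(24760 − 16641)(52768 − 45796)] = √[8119 × 6972] = 7523.6738
r = -7062 / 7523.6738 ≈ -0.9386

-0.9386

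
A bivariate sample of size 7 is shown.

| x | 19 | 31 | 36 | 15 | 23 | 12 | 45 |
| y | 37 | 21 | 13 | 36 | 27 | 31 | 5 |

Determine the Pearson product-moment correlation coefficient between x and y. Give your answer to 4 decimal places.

n = 7, Σx = 181, Σy = 170, Σx² = 5541, Σy² = 4990, Σxy = 3580
nΣxy − ΣxΣy = 25060 − 30770 = -5710
nΣx² − (Σx)² = 38787 − 32761 = 6026; nΣy² − (Σy)² = 34930 − 28900 = 6030
r = -5710 / √(6026 × 6030) = -5710 / 6027.9997 ≈ -0.9472

-0.9472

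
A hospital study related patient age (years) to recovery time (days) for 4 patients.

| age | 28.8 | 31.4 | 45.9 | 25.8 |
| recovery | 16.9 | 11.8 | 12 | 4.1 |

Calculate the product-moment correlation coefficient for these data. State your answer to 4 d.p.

0.2583

n = 4, Σx = 131.9, Σy = 44.8, Σx² = 4587.85, Σy² = 585.66, Σxy = 1513.82
nΣxy − ΣxΣy = 6055.28 − 5909.12 = 146.16
nΣx² − (Σx)² = 18351.4 − 17397.61 = 953.79; nΣy² − (Σy)² = 2342.64 − 2007.04 = 335.6
r = 146.16 / √(953.79 × 335.6) = 146.16 / 565.7667 ≈ 0.2583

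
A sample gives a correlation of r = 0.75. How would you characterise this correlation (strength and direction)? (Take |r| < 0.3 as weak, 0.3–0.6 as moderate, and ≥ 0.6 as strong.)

r = 0.75 > 0 so the relationship is positive.
|r| = 0.75, which falls in the strong range.

strong positive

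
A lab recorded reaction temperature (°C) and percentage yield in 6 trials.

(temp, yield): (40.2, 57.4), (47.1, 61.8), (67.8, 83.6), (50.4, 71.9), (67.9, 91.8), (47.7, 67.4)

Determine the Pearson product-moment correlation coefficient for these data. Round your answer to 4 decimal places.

n = 6, Σx = 321.1, Σy = 433.9, Σx² = 17857.15, Σy² = 32242.57, Σxy = 23958.3
nΣxy − ΣxΣy = 143749.8 − 139325.29 = 4424.51
nΣx² − (Σx)² = 107142.9 − 103105.21 = 4037.69; nΣy² − (Σy)² = 193455.42 − 188269.21 = 5186.21
r = 4424.51 / √(4037.69 × 5186.21) = 4424.51 / 4576.0582 ≈ 0.9669

0.9669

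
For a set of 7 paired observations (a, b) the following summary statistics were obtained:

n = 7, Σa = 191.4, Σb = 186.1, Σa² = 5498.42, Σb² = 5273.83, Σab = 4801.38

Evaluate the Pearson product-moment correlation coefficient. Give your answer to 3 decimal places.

r = (nΣab − ΣaΣb) / √[(nΣa² − (Σa)²)(nΣb² − (Σb)²)]
Numerator: 7×4801.38 − 191.4×186.1 = -2009.88
Denominator: √[(38488.94 − 36633.96)(36916.81 − 34633.21)] = √[1854.98 × 2283.6] = 2058.1624
r = -2009.88 / 2058.1624 ≈ -0.977

-0.977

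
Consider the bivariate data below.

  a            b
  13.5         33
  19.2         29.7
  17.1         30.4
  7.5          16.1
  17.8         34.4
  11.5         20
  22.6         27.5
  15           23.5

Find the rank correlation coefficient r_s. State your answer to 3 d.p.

0.500

Rank a: 3, 7, 5, 1, 6, 2, 8, 4
Rank b: 7, 5, 6, 1, 8, 2, 4, 3
d = rank(a) − rank(b): -4, 2, -1, 0, -2, 0, 4, 1; Σd² = 42
ρ = 1 − 6Σd² / [n(n²−1)] = 1 − 6×42 / (8×63) = 1 − 252/504 ≈ 0.500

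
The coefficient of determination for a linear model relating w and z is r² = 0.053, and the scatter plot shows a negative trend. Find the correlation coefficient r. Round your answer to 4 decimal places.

-0.2302

|r| = √0.053 = 0.2302
The association is negative, so r = −0.2302.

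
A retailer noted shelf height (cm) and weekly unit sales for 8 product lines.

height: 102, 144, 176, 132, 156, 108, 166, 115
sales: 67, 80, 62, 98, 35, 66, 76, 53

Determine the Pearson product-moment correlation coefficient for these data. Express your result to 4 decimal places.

n = 8, Σx = 1099, Σy = 537, Σx² = 156321, Σy² = 38503, Σxy = 73501
nΣxy − ΣxΣy = 588008 − 590163 = -2155
nΣx² − (Σx)² = 1250568 − 1207801 = 42767; nΣy² − (Σy)² = 308024 − 288369 = 19655
r = -2155 / √(42767 × 19655) = -2155 / 28992.8506 ≈ -0.0743

-0.0743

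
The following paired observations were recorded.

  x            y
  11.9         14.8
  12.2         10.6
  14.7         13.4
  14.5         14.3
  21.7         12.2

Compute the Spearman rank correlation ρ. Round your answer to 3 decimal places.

-0.400

Rank x: 1, 2, 4, 3, 5
Rank y: 5, 1, 3, 4, 2
d = rank(x) − rank(y): -4, 1, 1, -1, 3; Σd² = 28
ρ = 1 − 6Σd² / [n(n²−1)] = 1 − 6×28 / (5×24) = 1 − 168/120 ≈ -0.400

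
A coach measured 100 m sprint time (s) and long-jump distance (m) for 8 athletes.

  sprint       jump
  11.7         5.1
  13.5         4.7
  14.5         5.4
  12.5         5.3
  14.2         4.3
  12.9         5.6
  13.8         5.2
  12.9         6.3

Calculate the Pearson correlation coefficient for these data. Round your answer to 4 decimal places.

-0.3037

n = 8, Σx = 106, Σy = 41.9, Σx² = 1410.54, Σy² = 221.93, Σxy = 554
nΣxy − ΣxΣy = 4432 − 4441.4 = -9.4
nΣx² − (Σx)² = 11284.32 − 11236 = 48.32; nΣy² − (Σy)² = 1775.44 − 1755.61 = 19.83
r = -9.4 / √(48.32 × 19.83) = -9.4 / 30.9546 ≈ -0.3037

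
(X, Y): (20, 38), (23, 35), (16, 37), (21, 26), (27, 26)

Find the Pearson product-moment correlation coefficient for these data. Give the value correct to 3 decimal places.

n = 5, ΣX = 107, ΣY = 162, ΣX² = 2355, ΣY² = 5390, ΣXY = 3405
nΣXY − ΣXΣY = 17025 − 17334 = -309
nΣX² − (ΣX)² = 11775 − 11449 = 326; nΣY² − (ΣY)² = 26950 − 26244 = 706
r = -309 / √(326 × 706) = -309 / 479.7458 ≈ -0.644

-0.644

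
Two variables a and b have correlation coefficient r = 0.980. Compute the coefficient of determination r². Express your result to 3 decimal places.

0.960

r² = (0.980)² = 0.960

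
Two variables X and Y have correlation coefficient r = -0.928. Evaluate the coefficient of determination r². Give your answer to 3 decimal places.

0.861

r² = (-0.928)² = 0.861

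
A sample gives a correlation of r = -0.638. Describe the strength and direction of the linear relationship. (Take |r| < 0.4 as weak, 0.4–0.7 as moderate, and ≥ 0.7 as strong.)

moderate negative

r = -0.638 < 0 so the relationship is negative.
|r| = 0.638, which falls in the moderate range.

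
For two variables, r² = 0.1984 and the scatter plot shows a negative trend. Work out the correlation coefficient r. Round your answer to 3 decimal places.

-0.445

|r| = √0.1984 = 0.445
The association is negative, so r = −0.445.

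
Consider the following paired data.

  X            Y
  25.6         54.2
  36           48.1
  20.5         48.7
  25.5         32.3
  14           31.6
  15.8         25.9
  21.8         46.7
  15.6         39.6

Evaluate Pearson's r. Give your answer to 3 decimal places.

0.551

n = 8, ΣX = 174.8, ΣY = 327.1, ΣX² = 4186.1, ΣY² = 14084.65, ΣXY = 7428.56
nΣXY − ΣXΣY = 59428.48 − 57177.08 = 2251.4
nΣX² − (ΣX)² = 33488.8 − 30555.04 = 2933.76; nΣY² − (ΣY)² = 112677.2 − 106994.41 = 5682.79
r = 2251.4 / √(2933.76 × 5682.79) = 2251.4 / 4083.1289 ≈ 0.551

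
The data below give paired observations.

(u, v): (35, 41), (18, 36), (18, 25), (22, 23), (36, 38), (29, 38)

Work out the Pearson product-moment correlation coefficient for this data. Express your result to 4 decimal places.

0.7002

n = 6, Σu = 158, Σv = 201, Σu² = 4494, Σv² = 7019, Σuv = 5509
nΣuv − ΣuΣv = 33054 − 31758 = 1296
nΣu² − (Σu)² = 26964 − 24964 = 2000; nΣv² − (Σv)² = 42114 − 40401 = 1713
r = 1296 / √(2000 × 1713) = 1296 / 1850.9457 ≈ 0.7002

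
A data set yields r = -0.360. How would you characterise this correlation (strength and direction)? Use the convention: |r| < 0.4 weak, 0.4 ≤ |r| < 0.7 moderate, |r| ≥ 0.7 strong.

weak negative

r = -0.360 < 0 so the relationship is negative.
|r| = 0.360, which falls in the weak range.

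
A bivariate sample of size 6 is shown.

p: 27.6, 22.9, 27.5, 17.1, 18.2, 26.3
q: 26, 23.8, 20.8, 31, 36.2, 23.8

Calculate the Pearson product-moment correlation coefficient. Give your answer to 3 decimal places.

n = 6, Σp = 139.6, Σq = 161.6, Σp² = 3357.76, Σq² = 4512.96, Σpq = 3649.5
nΣpq − ΣpΣq = 21897 − 22559.36 = -662.36
nΣp² − (Σp)² = 20146.56 − 19488.16 = 658.4; nΣq² − (Σq)² = 27077.76 − 26114.56 = 963.2
r = -662.36 / √(658.4 × 963.2) = -662.36 / 796.3485 ≈ -0.832

-0.832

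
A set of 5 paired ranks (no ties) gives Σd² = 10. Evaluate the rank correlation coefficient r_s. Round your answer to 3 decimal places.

ρ = 1 − 6Σd² / [n(n²−1)] = 1 − 6×10 / (5×24)
  = 1 − 60/120 = 1 − 0.5000 ≈ 0.500

0.500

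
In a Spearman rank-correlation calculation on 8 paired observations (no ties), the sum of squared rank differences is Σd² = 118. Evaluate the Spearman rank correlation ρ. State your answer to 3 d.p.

-0.405

ρ = 1 − 6Σd² / [n(n²−1)] = 1 − 6×118 / (8×63)
  = 1 − 708/504 = 1 − 1.4048 ≈ -0.405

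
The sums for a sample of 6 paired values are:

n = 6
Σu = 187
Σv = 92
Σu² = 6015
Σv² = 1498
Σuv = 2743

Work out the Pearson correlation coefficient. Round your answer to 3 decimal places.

r = (nΣuv − ΣuΣv) / √[(nΣu² − (Σu)²)(nΣv² − (Σv)²)]
Numerator: 6×2743 − 187×92 = -746
Denominator: √[(36090 − 34969)(8988 − 8464)] = √[1121 × 524] = 766.4229
r = -746 / 766.4229 ≈ -0.973

-0.973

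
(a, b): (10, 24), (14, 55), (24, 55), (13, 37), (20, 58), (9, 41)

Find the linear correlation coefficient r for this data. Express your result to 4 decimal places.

n = 6, Σa = 90, Σb = 270, Σa² = 1522, Σb² = 13040, Σab = 4340
nΣab − ΣaΣb = 26040 − 24300 = 1740
nΣa² − (Σa)² = 9132 − 8100 = 1032; nΣb² − (Σb)² = 78240 − 72900 = 5340
r = 1740 / √(1032 × 5340) = 1740 / 2347.5264 ≈ 0.7412

0.7412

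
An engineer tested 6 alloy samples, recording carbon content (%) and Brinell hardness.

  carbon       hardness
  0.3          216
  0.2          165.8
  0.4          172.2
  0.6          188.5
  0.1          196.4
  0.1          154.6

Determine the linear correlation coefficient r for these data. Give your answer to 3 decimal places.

0.240

n = 6, Σx = 1.7, Σy = 1093.5, Σx² = 0.67, Σy² = 201804.85, Σxy = 315.04
nΣxy − ΣxΣy = 1890.24 − 1858.95 = 31.29
nΣx² − (Σx)² = 4.02 − 2.89 = 1.13; nΣy² − (Σy)² = 1210829.1 − 1195742.25 = 15086.85
r = 31.29 / √(1.13 × 15086.85) = 31.29 / 130.5685 ≈ 0.240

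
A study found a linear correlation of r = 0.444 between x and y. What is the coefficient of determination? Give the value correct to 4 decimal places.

0.1971

r² = (0.444)² = 0.1971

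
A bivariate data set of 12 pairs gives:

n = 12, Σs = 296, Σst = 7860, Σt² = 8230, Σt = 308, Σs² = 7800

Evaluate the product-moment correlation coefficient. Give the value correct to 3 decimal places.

0.653

r = (nΣst − ΣsΣt) / √[(nΣs² − (Σs)²)(nΣt² − (Σt)²)]
Numerator: 12×7860 − 296×308 = 3152
Denominator: √[(93600 − 87616)(98760 − 94864)] = √[5984 × 3896] = 4828.4225
r = 3152 / 4828.4225 ≈ 0.653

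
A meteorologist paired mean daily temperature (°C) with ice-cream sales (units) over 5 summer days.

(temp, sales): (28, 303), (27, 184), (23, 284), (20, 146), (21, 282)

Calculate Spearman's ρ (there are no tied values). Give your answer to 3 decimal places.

Rank temp: 5, 4, 3, 1, 2
Rank sales: 5, 2, 4, 1, 3
d = rank(temp) − rank(sales): 0, 2, -1, 0, -1; Σd² = 6
ρ = 1 − 6Σd² / [n(n²−1)] = 1 − 6×6 / (5×24) = 1 − 36/120 ≈ 0.700

0.700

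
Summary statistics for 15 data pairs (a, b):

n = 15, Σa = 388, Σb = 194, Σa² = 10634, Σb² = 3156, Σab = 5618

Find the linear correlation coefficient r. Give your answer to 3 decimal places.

0.965

r = (nΣab − ΣaΣb) / √[(nΣa² − (Σa)²)(nΣb² − (Σb)²)]
Numerator: 15×5618 − 388×194 = 8998
Denominator: √[(159510 − 150544)(47340 − 37636)] = √[8966 × 9704] = 9327.7041
r = 8998 / 9327.7041 ≈ 0.965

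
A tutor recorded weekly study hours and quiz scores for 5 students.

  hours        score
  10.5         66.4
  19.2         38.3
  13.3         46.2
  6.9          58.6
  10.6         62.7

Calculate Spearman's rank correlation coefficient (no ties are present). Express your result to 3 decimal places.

-0.700

Rank hours: 2, 5, 4, 1, 3
Rank score: 5, 1, 2, 3, 4
d = rank(hours) − rank(score): -3, 4, 2, -2, -1; Σd² = 34
ρ = 1 − 6Σd² / [n(n²−1)] = 1 − 6×34 / (5×24) = 1 − 204/120 ≈ -0.700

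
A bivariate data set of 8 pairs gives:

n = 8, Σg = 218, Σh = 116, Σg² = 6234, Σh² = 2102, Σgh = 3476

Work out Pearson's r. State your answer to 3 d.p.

0.897

r = (nΣgh − ΣgΣh) / √[(nΣg² − (Σg)²)(nΣh² − (Σh)²)]
Numerator: 8×3476 − 218×116 = 2520
Denominator: √[(49872 − 47524)(16816 − 13456)] = √[2348 × 3360] = 2808.7862
r = 2520 / 2808.7862 ≈ 0.897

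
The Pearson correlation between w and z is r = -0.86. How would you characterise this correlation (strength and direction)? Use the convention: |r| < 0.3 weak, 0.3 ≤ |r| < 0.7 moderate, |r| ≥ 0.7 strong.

strong negative

r = -0.86 < 0 so the relationship is negative.
|r| = 0.86, which falls in the strong range.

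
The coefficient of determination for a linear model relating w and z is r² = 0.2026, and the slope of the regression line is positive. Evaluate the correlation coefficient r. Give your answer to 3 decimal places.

|r| = √0.2026 = 0.450
The association is positive, so r = 0.450.

0.450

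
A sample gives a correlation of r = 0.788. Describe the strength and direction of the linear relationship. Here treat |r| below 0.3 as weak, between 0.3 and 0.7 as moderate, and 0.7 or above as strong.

strong positive

r = 0.788 > 0 so the relationship is positive.
|r| = 0.788, which falls in the strong range.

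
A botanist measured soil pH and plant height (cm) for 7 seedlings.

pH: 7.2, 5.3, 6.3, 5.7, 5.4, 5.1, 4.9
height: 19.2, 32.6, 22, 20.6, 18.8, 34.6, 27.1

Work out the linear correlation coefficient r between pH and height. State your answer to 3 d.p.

n = 7, Σx = 39.9, Σy = 174.9, Σx² = 231.29, Σy² = 4624.77, Σxy = 977.81
nΣxy − ΣxΣy = 6844.67 − 6978.51 = -133.84
nΣx² − (Σx)² = 1619.03 − 1592.01 = 27.02; nΣy² − (Σy)² = 32373.39 − 30590.01 = 1783.38
r = -133.84 / √(27.02 × 1783.38) = -133.84 / 219.5152 ≈ -0.610

-0.610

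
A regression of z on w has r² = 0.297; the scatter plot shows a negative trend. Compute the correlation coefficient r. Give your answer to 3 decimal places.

-0.545

|r| = √0.297 = 0.545
The association is negative, so r = −0.545.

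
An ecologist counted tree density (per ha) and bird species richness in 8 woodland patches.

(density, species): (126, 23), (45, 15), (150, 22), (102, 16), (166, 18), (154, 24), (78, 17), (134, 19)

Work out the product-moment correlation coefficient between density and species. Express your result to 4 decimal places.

n = 8, Σx = 955, Σy = 154, Σx² = 126117, Σy² = 3044, Σxy = 19061
nΣxy − ΣxΣy = 152488 − 147070 = 5418
nΣx² − (Σx)² = 1008936 − 912025 = 96911; nΣy² − (Σy)² = 24352 − 23716 = 636
r = 5418 / √(96911 × 636) = 5418 / 7850.8214 ≈ 0.6901

0.6901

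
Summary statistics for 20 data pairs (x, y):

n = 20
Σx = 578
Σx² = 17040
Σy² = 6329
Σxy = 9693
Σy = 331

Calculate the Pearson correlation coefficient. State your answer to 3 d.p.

r = (nΣxy − ΣxΣy) / √[(nΣx² − (Σx)²)(nΣy² − (Σy)²)]
Numerator: 20×9693 − 578×331 = 2542
Denominator: √[(340800 − 334084)(126580 − 109561)] = √[6716 × 17019] = 10691.0993
r = 2542 / 10691.0993 ≈ 0.238

0.238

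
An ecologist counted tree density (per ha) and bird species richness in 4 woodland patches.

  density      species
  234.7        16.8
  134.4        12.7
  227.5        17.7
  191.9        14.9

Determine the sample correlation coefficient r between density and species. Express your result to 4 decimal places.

0.9669

n = 4, Σx = 788.5, Σy = 62.1, Σx² = 161729.31, Σy² = 978.83, Σxy = 12535.9
nΣxy − ΣxΣy = 50143.6 − 48965.85 = 1177.75
nΣx² − (Σx)² = 646917.24 − 621732.25 = 25184.99; nΣy² − (Σy)² = 3915.32 − 3856.41 = 58.91
r = 1177.75 / √(25184.99 × 58.91) = 1177.75 / 1218.0508 ≈ 0.9669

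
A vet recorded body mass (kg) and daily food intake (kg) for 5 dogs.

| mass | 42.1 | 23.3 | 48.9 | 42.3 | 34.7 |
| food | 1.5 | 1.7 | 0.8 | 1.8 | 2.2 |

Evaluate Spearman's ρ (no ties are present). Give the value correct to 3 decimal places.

Rank mass: 3, 1, 5, 4, 2
Rank food: 2, 3, 1, 4, 5
d = rank(mass) − rank(food): 1, -2, 4, 0, -3; Σd² = 30
ρ = 1 − 6Σd² / [n(n²−1)] = 1 − 6×30 / (5×24) = 1 − 180/120 ≈ -0.500

-0.500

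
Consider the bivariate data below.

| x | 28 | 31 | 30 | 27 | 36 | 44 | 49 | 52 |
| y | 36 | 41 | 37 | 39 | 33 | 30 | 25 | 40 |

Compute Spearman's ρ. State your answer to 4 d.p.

Rank x: 2, 4, 3, 1, 5, 6, 7, 8
Rank y: 4, 8, 5, 6, 3, 2, 1, 7
d = rank(x) − rank(y): -2, -4, -2, -5, 2, 4, 6, 1; Σd² = 106
ρ = 1 − 6Σd² / [n(n²−1)] = 1 − 6×106 / (8×63) = 1 − 636/504 ≈ -0.2619

-0.2619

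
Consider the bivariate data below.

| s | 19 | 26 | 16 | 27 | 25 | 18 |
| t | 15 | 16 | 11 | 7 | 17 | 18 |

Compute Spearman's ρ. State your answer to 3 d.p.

-0.257

Rank s: 3, 5, 1, 6, 4, 2
Rank t: 3, 4, 2, 1, 5, 6
d = rank(s) − rank(t): 0, 1, -1, 5, -1, -4; Σd² = 44
ρ = 1 − 6Σd² / [n(n²−1)] = 1 − 6×44 / (6×35) = 1 − 264/210 ≈ -0.257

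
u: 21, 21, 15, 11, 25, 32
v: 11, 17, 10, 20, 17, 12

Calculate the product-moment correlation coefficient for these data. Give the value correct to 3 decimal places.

n = 6, Σu = 125, Σv = 87, Σu² = 2877, Σv² = 1343, Σuv = 1767
nΣuv − ΣuΣv = 10602 − 10875 = -273
nΣu² − (Σu)² = 17262 − 15625 = 1637; nΣv² − (Σv)² = 8058 − 7569 = 489
r = -273 / √(1637 × 489) = -273 / 894.7027 ≈ -0.305

-0.305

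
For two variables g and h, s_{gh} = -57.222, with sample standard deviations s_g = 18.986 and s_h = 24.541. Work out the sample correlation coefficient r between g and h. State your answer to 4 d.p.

r = Cov(g,h) / (s_g · s_h) = -57.222 / (18.986 × 24.541)
  = -57.222 / 465.9354 ≈ -0.1228

-0.1228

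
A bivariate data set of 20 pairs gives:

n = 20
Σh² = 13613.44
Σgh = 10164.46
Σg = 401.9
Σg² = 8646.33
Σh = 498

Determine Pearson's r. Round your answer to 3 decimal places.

0.189

r = (nΣgh − ΣgΣh) / √[(nΣg² − (Σg)²)(nΣh² − (Σh)²)]
Numerator: 20×10164.46 − 401.9×498 = 3143
Denominator: √[(172926.6 − 161523.61)(272268.8 − 248004)] = √[11402.99 × 24264.8] = 16634.0396
r = 3143 / 16634.0396 ≈ 0.189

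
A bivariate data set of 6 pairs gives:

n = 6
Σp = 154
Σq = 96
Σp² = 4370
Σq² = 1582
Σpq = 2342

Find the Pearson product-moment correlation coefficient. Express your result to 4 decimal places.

r = (nΣpq − ΣpΣq) / √[(nΣp² − (Σp)²)(nΣq² − (Σq)²)]
Numerator: 6×2342 − 154×96 = -732
Denominator: √[(26220 − 23716)(9492 − 9216)] = √[2504 × 276] = 831.3267
r = -732 / 831.3267 ≈ -0.8805

-0.8805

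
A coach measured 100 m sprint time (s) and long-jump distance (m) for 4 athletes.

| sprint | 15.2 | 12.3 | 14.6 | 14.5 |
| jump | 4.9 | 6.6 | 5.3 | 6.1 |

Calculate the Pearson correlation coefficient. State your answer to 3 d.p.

-0.869

n = 4, Σx = 56.6, Σy = 22.9, Σx² = 805.74, Σy² = 132.87, Σxy = 321.49
nΣxy − ΣxΣy = 1285.96 − 1296.14 = -10.18
nΣx² − (Σx)² = 3222.96 − 3203.56 = 19.4; nΣy² − (Σy)² = 531.48 − 524.41 = 7.07
r = -10.18 / √(19.4 × 7.07) = -10.18 / 11.7114 ≈ -0.869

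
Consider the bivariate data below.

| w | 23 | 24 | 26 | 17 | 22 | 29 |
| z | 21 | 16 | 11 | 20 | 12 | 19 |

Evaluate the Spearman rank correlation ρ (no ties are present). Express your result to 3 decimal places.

-0.314

Rank w: 3, 4, 5, 1, 2, 6
Rank z: 6, 3, 1, 5, 2, 4
d = rank(w) − rank(z): -3, 1, 4, -4, 0, 2; Σd² = 46
ρ = 1 − 6Σd² / [n(n²−1)] = 1 − 6×46 / (6×35) = 1 − 276/210 ≈ -0.314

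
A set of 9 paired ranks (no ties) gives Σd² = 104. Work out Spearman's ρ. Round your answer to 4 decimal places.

0.1333

ρ = 1 − 6Σd² / [n(n²−1)] = 1 − 6×104 / (9×80)
  = 1 − 624/720 = 1 − 0.86667 ≈ 0.1333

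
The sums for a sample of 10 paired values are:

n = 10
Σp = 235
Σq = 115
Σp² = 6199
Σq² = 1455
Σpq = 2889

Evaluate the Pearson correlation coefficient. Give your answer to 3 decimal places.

0.623

r = (nΣpq − ΣpΣq) / √[(nΣp² − (Σp)²)(nΣq² − (Σq)²)]
Numerator: 10×2889 − 235×115 = 1865
Denominator: √[(61990 − 55225)(14550 − 13225)] = √[6765 × 1325] = 2993.9314
r = 1865 / 2993.9314 ≈ 0.623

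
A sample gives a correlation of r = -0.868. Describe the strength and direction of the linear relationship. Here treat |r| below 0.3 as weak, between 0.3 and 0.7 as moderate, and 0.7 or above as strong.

r = -0.868 < 0 so the relationship is negative.
|r| = 0.868, which falls in the strong range.

strong negative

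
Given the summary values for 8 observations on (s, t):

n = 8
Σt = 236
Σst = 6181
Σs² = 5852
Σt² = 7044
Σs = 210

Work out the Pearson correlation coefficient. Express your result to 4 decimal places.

-0.0839

r = (nΣst − ΣsΣt) / √[(nΣs² − (Σs)²)(nΣt² − (Σt)²)]
Numerator: 8×6181 − 210×236 = -112
Denominator: √[(46816 − 44100)(56352 − 55696)] = √[2716 × 656] = 1334.8019
r = -112 / 1334.8019 ≈ -0.0839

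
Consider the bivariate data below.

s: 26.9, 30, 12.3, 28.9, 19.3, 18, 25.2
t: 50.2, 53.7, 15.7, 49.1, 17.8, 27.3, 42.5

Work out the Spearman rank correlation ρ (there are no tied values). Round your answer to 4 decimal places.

Rank s: 5, 7, 1, 6, 3, 2, 4
Rank t: 6, 7, 1, 5, 2, 3, 4
d = rank(s) − rank(t): -1, 0, 0, 1, 1, -1, 0; Σd² = 4
ρ = 1 − 6Σd² / [n(n²−1)] = 1 − 6×4 / (7×48) = 1 − 24/336 ≈ 0.9286

0.9286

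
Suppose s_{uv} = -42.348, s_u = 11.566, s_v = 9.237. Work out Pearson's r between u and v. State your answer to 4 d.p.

r = Cov(u,v) / (s_u · s_v) = -42.348 / (11.566 × 9.237)
  = -42.348 / 106.8351 ≈ -0.3964

-0.3964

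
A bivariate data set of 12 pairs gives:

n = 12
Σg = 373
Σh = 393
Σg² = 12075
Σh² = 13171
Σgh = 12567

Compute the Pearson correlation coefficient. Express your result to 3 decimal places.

0.924

r = (nΣgh − ΣgΣh) / √[(nΣg² − (Σg)²)(nΣh² − (Σh)²)]
Numerator: 12×12567 − 373×393 = 4215
Denominator: √[(144900 − 139129)(158052 − 154449)] = √[5771 × 3603] = 4559.9247
r = 4215 / 4559.9247 ≈ 0.924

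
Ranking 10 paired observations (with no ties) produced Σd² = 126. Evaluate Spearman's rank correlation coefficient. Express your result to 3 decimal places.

ρ = 1 − 6Σd² / [n(n²−1)] = 1 − 6×126 / (10×99)
  = 1 − 756/990 = 1 − 0.7636 ≈ 0.236

0.236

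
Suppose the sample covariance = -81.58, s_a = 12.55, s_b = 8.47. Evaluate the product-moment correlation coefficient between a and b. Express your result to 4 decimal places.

r = Cov(a,b) / (s_a · s_b) = -81.58 / (12.55 × 8.47)
  = -81.58 / 106.2985 ≈ -0.7675

-0.7675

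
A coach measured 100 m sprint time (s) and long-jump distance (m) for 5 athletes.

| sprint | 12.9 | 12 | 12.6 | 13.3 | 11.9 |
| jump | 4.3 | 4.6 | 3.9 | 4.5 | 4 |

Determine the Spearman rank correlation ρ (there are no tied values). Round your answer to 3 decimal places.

0.200

Rank sprint: 4, 2, 3, 5, 1
Rank jump: 3, 5, 1, 4, 2
d = rank(sprint) − rank(jump): 1, -3, 2, 1, -1; Σd² = 16
ρ = 1 − 6Σd² / [n(n²−1)] = 1 − 6×16 / (5×24) = 1 − 96/120 ≈ 0.200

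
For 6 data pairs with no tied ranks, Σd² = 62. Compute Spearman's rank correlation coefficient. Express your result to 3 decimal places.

ρ = 1 − 6Σd² / [n(n²−1)] = 1 − 6×62 / (6×35)
  = 1 − 372/210 = 1 − 1.7714 ≈ -0.771

-0.771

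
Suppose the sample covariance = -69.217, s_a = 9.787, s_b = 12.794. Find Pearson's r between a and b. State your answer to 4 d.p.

-0.5528

r = Cov(a,b) / (s_a · s_b) = -69.217 / (9.787 × 12.794)
  = -69.217 / 125.2149 ≈ -0.5528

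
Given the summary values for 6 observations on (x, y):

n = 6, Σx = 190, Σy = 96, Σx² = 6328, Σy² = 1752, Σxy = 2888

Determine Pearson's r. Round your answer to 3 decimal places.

-0.586

r = (nΣxy − ΣxΣy) / √[(nΣx² − (Σx)²)(nΣy² − (Σy)²)]
Numerator: 6×2888 − 190×96 = -912
Denominator: √[(37968 − 36100)(10512 − 9216)] = √[1868 × 1296] = 1555.9332
r = -912 / 1555.9332 ≈ -0.586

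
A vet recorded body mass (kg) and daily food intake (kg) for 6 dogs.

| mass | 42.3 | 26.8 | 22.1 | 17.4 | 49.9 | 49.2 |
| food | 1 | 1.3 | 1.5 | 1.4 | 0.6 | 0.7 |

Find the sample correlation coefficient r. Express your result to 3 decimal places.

-0.967

n = 6, Σx = 207.7, Σy = 6.5, Σx² = 8209.35, Σy² = 7.75, Σxy = 199.03
nΣxy − ΣxΣy = 1194.18 − 1350.05 = -155.87
nΣx² − (Σx)² = 49256.1 − 43139.29 = 6116.81; nΣy² − (Σy)² = 46.5 − 42.25 = 4.25
r = -155.87 / √(6116.81 × 4.25) = -155.87 / 161.2341 ≈ -0.967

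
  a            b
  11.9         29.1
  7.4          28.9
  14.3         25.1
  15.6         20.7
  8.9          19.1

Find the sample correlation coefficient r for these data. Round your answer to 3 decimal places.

n = 5, Σa = 58.1, Σb = 122.9, Σa² = 723.43, Σb² = 3105.33, Σab = 1411.99
nΣab − ΣaΣb = 7059.95 − 7140.49 = -80.54
nΣa² − (Σa)² = 3617.15 − 3375.61 = 241.54; nΣb² − (Σb)² = 15526.65 − 15104.41 = 422.24
r = -80.54 / √(241.54 × 422.24) = -80.54 / 319.3554 ≈ -0.252

-0.252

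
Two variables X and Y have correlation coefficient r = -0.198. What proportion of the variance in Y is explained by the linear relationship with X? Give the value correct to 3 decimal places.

0.039

r² = (-0.198)² = 0.039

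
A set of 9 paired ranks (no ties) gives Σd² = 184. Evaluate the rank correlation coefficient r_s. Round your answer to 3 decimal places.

-0.533

ρ = 1 − 6Σd² / [n(n²−1)] = 1 − 6×184 / (9×80)
  = 1 − 1104/720 = 1 − 1.5333 ≈ -0.533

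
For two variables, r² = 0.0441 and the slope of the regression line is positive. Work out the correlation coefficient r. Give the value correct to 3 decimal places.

|r| = √0.0441 = 0.210
The association is positive, so r = 0.210.

0.210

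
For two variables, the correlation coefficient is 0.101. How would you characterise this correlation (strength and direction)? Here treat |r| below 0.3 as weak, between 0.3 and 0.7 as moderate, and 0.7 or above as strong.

r = 0.101 > 0 so the relationship is positive.
|r| = 0.101, which falls in the weak range.

weak positive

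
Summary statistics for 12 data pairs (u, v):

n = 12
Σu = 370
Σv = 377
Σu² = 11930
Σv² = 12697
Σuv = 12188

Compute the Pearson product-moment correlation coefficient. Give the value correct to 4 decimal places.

r = (nΣuv − ΣuΣv) / √[(nΣu² − (Σu)²)(nΣv² − (Σv)²)]
Numerator: 12×12188 − 370×377 = 6766
Denominator: √[(143160 − 136900)(152364 − 142129)] = √[6260 × 10235] = 8004.4425
r = 6766 / 8004.4425 ≈ 0.8453

0.8453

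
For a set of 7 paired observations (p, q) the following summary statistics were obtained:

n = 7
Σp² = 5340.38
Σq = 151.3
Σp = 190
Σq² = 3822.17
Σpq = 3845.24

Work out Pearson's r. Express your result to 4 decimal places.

-0.8222

r = (nΣpq − ΣpΣq) / √[(nΣp² − (Σp)²)(nΣq² − (Σq)²)]
Numerator: 7×3845.24 − 190×151.3 = -1830.32
Denominator: √[(37382.66 − 36100)(26755.19 − 22891.69)] = √[1282.66 × 3863.5] = 2226.1080
r = -1830.32 / 2226.1080 ≈ -0.8222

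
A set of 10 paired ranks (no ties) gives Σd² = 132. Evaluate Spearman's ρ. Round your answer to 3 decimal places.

ρ = 1 − 6Σd² / [n(n²−1)] = 1 − 6×132 / (10×99)
  = 1 − 792/990 = 1 − 0.8000 ≈ 0.200

0.200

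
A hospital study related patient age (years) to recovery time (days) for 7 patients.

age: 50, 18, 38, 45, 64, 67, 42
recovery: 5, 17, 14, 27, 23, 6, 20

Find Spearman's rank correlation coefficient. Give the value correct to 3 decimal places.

Rank age: 5, 1, 2, 4, 6, 7, 3
Rank recovery: 1, 4, 3, 7, 6, 2, 5
d = rank(age) − rank(recovery): 4, -3, -1, -3, 0, 5, -2; Σd² = 64
ρ = 1 − 6Σd² / [n(n²−1)] = 1 − 6×64 / (7×48) = 1 − 384/336 ≈ -0.143

-0.143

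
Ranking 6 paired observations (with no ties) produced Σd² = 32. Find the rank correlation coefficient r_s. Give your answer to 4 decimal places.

0.0857

ρ = 1 − 6Σd² / [n(n²−1)] = 1 − 6×32 / (6×35)
  = 1 − 192/210 = 1 − 0.91429 ≈ 0.0857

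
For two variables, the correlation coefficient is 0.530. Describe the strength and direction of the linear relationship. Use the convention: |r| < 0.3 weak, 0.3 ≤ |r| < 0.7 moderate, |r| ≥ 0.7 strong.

moderate positive

r = 0.530 > 0 so the relationship is positive.
|r| = 0.530, which falls in the moderate range.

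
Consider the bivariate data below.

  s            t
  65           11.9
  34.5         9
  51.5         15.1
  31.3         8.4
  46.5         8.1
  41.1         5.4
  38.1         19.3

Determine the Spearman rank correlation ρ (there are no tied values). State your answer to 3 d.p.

Rank s: 7, 2, 6, 1, 5, 4, 3
Rank t: 5, 4, 6, 3, 2, 1, 7
d = rank(s) − rank(t): 2, -2, 0, -2, 3, 3, -4; Σd² = 46
ρ = 1 − 6Σd² / [n(n²−1)] = 1 − 6×46 / (7×48) = 1 − 276/336 ≈ 0.179

0.179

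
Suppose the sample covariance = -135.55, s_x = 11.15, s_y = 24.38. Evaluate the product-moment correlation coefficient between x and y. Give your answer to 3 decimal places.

r = Cov(x,y) / (s_x · s_y) = -135.55 / (11.15 × 24.38)
  = -135.55 / 271.8370 ≈ -0.499

-0.499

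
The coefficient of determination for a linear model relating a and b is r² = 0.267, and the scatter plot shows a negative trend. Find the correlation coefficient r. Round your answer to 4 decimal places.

-0.5167

|r| = √0.267 = 0.5167
The association is negative, so r = −0.5167.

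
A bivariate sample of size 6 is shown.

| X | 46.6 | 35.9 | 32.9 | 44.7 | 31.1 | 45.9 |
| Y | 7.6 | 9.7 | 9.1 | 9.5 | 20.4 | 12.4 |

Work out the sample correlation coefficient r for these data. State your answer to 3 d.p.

-0.520

n = 6, ΣX = 237.1, ΣY = 68.7, ΣX² = 9614.89, ΣY² = 894.83, ΣXY = 2630.03
nΣXY − ΣXΣY = 15780.18 − 16288.77 = -508.59
nΣX² − (ΣX)² = 57689.34 − 56216.41 = 1472.93; nΣY² − (ΣY)² = 5368.98 − 4719.69 = 649.29
r = -508.59 / √(1472.93 × 649.29) = -508.59 / 977.9359 ≈ -0.520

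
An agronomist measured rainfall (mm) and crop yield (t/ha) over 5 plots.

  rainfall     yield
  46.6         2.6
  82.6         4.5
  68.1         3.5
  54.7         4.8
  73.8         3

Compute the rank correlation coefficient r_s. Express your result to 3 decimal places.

0.300

Rank rainfall: 1, 5, 3, 2, 4
Rank yield: 1, 4, 3, 5, 2
d = rank(rainfall) − rank(yield): 0, 1, 0, -3, 2; Σd² = 14
ρ = 1 − 6Σd² / [n(n²−1)] = 1 − 6×14 / (5×24) = 1 − 84/120 ≈ 0.300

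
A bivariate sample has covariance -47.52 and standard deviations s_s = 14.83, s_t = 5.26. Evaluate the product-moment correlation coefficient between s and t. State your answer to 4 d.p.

-0.6092

r = Cov(s,t) / (s_s · s_t) = -47.52 / (14.83 × 5.26)
  = -47.52 / 78.0058 ≈ -0.6092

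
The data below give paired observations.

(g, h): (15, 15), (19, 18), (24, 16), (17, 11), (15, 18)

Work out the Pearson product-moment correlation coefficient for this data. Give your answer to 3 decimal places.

0.093

n = 5, Σg = 90, Σh = 78, Σg² = 1676, Σh² = 1250, Σgh = 1408
nΣgh − ΣgΣh = 7040 − 7020 = 20
nΣg² − (Σg)² = 8380 − 8100 = 280; nΣh² − (Σh)² = 6250 − 6084 = 166
r = 20 / √(280 × 166) = 20 / 215.5922 ≈ 0.093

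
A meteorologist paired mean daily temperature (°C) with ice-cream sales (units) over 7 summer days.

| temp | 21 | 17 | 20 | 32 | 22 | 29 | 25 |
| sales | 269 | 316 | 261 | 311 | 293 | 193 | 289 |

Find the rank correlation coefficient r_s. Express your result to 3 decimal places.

-0.143

Rank temp: 3, 1, 2, 7, 4, 6, 5
Rank sales: 3, 7, 2, 6, 5, 1, 4
d = rank(temp) − rank(sales): 0, -6, 0, 1, -1, 5, 1; Σd² = 64
ρ = 1 − 6Σd² / [n(n²−1)] = 1 − 6×64 / (7×48) = 1 − 384/336 ≈ -0.143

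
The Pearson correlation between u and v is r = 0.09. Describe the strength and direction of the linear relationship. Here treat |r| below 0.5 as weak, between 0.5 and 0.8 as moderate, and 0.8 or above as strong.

r = 0.09 > 0 so the relationship is positive.
|r| = 0.09, which falls in the weak range.

weak positive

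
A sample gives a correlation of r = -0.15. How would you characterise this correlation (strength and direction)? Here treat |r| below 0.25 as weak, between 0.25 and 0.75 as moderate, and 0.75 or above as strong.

weak negative

r = -0.15 < 0 so the relationship is negative.
|r| = 0.15, which falls in the weak range.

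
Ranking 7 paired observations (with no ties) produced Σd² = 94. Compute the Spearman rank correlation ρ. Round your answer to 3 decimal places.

ρ = 1 − 6Σd² / [n(n²−1)] = 1 − 6×94 / (7×48)
  = 1 − 564/336 = 1 − 1.6786 ≈ -0.679

-0.679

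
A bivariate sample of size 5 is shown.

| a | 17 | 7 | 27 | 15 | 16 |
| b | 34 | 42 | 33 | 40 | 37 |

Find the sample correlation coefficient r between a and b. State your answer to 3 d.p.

n = 5, Σa = 82, Σb = 186, Σa² = 1548, Σb² = 6978, Σab = 2955
nΣab − ΣaΣb = 14775 − 15252 = -477
nΣa² − (Σa)² = 7740 − 6724 = 1016; nΣb² − (Σb)² = 34890 − 34596 = 294
r = -477 / √(1016 × 294) = -477 / 546.5382 ≈ -0.873

-0.873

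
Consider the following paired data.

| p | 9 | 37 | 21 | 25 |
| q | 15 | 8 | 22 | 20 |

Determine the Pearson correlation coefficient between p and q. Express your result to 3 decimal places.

-0.472

n = 4, Σp = 92, Σq = 65, Σp² = 2516, Σq² = 1173, Σpq = 1393
nΣpq − ΣpΣq = 5572 − 5980 = -408
nΣp² − (Σp)² = 10064 − 8464 = 1600; nΣq² − (Σq)² = 4692 − 4225 = 467
r = -408 / √(1600 × 467) = -408 / 864.4073 ≈ -0.472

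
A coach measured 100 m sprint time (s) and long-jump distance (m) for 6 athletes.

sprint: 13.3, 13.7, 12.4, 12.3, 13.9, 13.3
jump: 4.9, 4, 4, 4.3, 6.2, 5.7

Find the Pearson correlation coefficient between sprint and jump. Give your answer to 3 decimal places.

n = 6, Σx = 78.9, Σy = 29.1, Σx² = 1039.73, Σy² = 145.43, Σxy = 384.45
nΣxy − ΣxΣy = 2306.7 − 2295.99 = 10.71
nΣx² − (Σx)² = 6238.38 − 6225.21 = 13.17; nΣy² − (Σy)² = 872.58 − 846.81 = 25.77
r = 10.71 / √(13.17 × 25.77) = 10.71 / 18.4226 ≈ 0.581

0.581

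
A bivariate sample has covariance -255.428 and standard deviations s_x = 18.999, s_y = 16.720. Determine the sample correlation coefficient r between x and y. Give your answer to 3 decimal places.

r = Cov(x,y) / (s_x · s_y) = -255.428 / (18.999 × 16.720)
  = -255.428 / 317.6633 ≈ -0.804

-0.804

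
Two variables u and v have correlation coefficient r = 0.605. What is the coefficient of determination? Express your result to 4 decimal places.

0.3660

r² = (0.605)² = 0.3660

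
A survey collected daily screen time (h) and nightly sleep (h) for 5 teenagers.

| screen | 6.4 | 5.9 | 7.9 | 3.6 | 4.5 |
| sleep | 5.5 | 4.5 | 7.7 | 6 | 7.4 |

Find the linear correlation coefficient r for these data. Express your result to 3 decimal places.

0.163

n = 5, Σx = 28.3, Σy = 31.1, Σx² = 171.39, Σy² = 200.55, Σxy = 177.48
nΣxy − ΣxΣy = 887.4 − 880.13 = 7.27
nΣx² − (Σx)² = 856.95 − 800.89 = 56.06; nΣy² − (Σy)² = 1002.75 − 967.21 = 35.54
r = 7.27 / √(56.06 × 35.54) = 7.27 / 44.6360 ≈ 0.163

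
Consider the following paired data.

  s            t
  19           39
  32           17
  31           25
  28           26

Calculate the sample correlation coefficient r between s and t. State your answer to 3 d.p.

-0.956

n = 4, Σs = 110, Σt = 107, Σs² = 3130, Σt² = 3111, Σst = 2788
nΣst − ΣsΣt = 11152 − 11770 = -618
nΣs² − (Σs)² = 12520 − 12100 = 420; nΣt² − (Σt)² = 12444 − 11449 = 995
r = -618 / √(420 × 995) = -618 / 646.4519 ≈ -0.956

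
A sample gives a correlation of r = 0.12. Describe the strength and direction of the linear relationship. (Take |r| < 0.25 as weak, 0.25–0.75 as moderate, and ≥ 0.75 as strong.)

weak positive

r = 0.12 > 0 so the relationship is positive.
|r| = 0.12, which falls in the weak range.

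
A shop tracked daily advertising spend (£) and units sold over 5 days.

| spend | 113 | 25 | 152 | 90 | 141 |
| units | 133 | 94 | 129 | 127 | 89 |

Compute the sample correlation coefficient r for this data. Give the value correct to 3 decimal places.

0.320

n = 5, Σx = 521, Σy = 572, Σx² = 64479, Σy² = 67216, Σxy = 60966
nΣxy − ΣxΣy = 304830 − 298012 = 6818
nΣx² − (Σx)² = 322395 − 271441 = 50954; nΣy² − (Σy)² = 336080 − 327184 = 8896
r = 6818 / √(50954 × 8896) = 6818 / 21290.5327 ≈ 0.320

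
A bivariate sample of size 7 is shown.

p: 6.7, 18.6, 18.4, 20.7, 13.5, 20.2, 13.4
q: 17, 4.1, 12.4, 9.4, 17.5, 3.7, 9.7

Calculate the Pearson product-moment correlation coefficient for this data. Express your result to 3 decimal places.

n = 7, Σp = 111.5, Σq = 73.8, Σp² = 1927.75, Σq² = 961.96, Σpq = 1053.87
nΣpq − ΣpΣq = 7377.09 − 8228.7 = -851.61
nΣp² − (Σp)² = 13494.25 − 12432.25 = 1062; nΣq² − (Σq)² = 6733.72 − 5446.44 = 1287.28
r = -851.61 / √(1062 × 1287.28) = -851.61 / 1169.2268 ≈ -0.728

-0.728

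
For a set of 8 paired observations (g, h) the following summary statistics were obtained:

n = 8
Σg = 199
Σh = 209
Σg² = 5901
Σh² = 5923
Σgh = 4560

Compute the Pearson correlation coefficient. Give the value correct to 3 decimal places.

r = (nΣgh − ΣgΣh) / √[(nΣg² − (Σg)²)(nΣh² − (Σh)²)]
Numerator: 8×4560 − 199×209 = -5111
Denominator: √[(47208 − 39601)(47384 − 43681)] = √[7607 × 3703] = 5307.4213
r = -5111 / 5307.4213 ≈ -0.963

-0.963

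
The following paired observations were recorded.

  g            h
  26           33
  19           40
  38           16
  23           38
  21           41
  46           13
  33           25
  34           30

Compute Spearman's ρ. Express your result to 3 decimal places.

-0.952

Rank g: 4, 1, 7, 3, 2, 8, 5, 6
Rank h: 5, 7, 2, 6, 8, 1, 3, 4
d = rank(g) − rank(h): -1, -6, 5, -3, -6, 7, 2, 2; Σd² = 164
ρ = 1 − 6Σd² / [n(n²−1)] = 1 − 6×164 / (8×63) = 1 − 984/504 ≈ -0.952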